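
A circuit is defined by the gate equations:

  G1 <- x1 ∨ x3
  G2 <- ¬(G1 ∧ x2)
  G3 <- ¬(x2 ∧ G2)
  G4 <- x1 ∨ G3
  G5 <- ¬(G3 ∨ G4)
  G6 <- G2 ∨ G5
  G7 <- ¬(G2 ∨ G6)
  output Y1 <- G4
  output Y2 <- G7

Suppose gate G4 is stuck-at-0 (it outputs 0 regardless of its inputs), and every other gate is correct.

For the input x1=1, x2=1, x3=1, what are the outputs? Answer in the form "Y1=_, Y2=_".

Propagate with G4 forced: G1=1, G2=0, G3=1, G4=0 [stuck-at-0], G5=0, G6=0, G7=1.
So the outputs are Y1=0, Y2=1. (Without the fault they would be Y1=1, Y2=1.)

Y1=0, Y2=1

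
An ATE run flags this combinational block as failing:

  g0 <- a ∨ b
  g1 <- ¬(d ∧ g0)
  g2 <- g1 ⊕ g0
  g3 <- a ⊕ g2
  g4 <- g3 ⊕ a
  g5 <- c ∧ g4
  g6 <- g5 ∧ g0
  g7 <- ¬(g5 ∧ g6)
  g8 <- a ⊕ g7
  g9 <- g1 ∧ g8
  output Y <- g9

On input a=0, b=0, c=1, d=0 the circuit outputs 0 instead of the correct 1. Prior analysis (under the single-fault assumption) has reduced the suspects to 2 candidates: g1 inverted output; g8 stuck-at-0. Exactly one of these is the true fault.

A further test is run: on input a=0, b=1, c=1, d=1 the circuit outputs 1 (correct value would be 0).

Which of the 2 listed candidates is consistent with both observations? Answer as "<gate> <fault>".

g1 inverted output

Evaluate each candidate on input a=0, b=1, c=1, d=1:
  g1 inverted output: g0=1, g1=1 [inverted output], g2=0, g3=0, g4=0, g5=0, g6=0, g7=1, g8=1, g9=1 → 1 — matches
  g8 stuck-at-0: g0=1, g1=0, g2=1, g3=1, g4=1, g5=1, g6=1, g7=0, g8=0 [stuck-at-0], g9=0 → 0 — eliminated
Only g1 inverted output reproduces the observed 1.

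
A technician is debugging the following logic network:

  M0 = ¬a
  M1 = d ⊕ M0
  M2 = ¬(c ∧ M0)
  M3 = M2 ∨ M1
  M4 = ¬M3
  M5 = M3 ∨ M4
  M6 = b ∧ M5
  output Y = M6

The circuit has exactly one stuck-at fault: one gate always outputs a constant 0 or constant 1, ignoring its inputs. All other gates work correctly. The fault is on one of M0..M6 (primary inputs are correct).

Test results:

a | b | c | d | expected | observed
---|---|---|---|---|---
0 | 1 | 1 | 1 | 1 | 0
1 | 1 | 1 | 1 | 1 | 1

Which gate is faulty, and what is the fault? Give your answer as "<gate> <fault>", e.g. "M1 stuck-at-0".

Fault-free values for test 1 (a=0, b=1, c=1, d=1): M0=1, M1=0, M2=0, M3=0, M4=1, M5=1, M6=1, giving Y=1. Observed 0.
Test 1: faults giving observed 0 are {M4 stuck-at-0, M5 stuck-at-0, M6 stuck-at-0}.
Test 2 (a=1, b=1, c=1, d=1): fault-free M0=0, M1=1, M2=1, M3=1, M4=0, M5=1, M6=1 → 1; observed 1. Eliminates M5 stuck-at-0, M6 stuck-at-0.
Only M4 stuck-at-0 is consistent with every test.

M4 stuck-at-0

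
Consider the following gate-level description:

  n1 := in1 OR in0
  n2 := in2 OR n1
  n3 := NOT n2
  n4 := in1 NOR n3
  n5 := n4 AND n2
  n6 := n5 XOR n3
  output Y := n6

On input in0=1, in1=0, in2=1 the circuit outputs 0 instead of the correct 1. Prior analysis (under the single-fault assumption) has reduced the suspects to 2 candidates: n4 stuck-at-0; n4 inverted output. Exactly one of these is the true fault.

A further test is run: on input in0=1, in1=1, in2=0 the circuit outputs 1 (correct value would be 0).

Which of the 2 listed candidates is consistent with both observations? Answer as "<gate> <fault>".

Evaluate each candidate on input in0=1, in1=1, in2=0:
  n4 stuck-at-0: n1=1, n2=1, n3=0, n4=0 [stuck-at-0], n5=0, n6=0 → 0 — eliminated
  n4 inverted output: n1=1, n2=1, n3=0, n4=1 [inverted output], n5=1, n6=1 → 1 — matches
Only n4 inverted output reproduces the observed 1.

n4 inverted output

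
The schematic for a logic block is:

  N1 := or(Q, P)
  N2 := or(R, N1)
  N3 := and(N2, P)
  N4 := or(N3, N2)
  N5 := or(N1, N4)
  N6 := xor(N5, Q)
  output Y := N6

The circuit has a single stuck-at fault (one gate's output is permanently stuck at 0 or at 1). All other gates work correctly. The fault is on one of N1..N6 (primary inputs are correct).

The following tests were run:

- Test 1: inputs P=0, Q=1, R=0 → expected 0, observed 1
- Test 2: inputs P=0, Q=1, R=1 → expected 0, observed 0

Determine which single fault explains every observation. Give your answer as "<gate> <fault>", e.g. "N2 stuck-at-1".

N1 stuck-at-0

Fault-free values for test 1 (P=0, Q=1, R=0): N1=1, N2=1, N3=0, N4=1, N5=1, N6=0, giving Y=0. Observed 1.
Test 1: faults giving observed 1 are {N1 stuck-at-0, N5 stuck-at-0, N6 stuck-at-1}.
Test 2 (P=0, Q=1, R=1): fault-free N1=1, N2=1, N3=0, N4=1, N5=1, N6=0 → 0; observed 0. Eliminates N5 stuck-at-0, N6 stuck-at-1.
Only N1 stuck-at-0 is consistent with every test.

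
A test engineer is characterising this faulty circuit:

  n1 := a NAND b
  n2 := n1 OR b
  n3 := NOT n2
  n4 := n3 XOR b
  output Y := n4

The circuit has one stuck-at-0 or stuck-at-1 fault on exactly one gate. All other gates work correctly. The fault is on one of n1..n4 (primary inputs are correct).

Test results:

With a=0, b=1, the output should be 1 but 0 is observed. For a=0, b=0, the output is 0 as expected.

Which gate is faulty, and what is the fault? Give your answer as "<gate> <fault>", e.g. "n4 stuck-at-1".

n4 stuck-at-0

Fault-free values for test 1 (a=0, b=1): n1=1, n2=1, n3=0, n4=1, giving Y=1. Observed 0.
Test 1: faults giving observed 0 are {n2 stuck-at-0, n3 stuck-at-1, n4 stuck-at-0}.
Test 2 (a=0, b=0): fault-free n1=1, n2=1, n3=0, n4=0 → 0; observed 0. Eliminates n2 stuck-at-0, n3 stuck-at-1.
Only n4 stuck-at-0 is consistent with every test.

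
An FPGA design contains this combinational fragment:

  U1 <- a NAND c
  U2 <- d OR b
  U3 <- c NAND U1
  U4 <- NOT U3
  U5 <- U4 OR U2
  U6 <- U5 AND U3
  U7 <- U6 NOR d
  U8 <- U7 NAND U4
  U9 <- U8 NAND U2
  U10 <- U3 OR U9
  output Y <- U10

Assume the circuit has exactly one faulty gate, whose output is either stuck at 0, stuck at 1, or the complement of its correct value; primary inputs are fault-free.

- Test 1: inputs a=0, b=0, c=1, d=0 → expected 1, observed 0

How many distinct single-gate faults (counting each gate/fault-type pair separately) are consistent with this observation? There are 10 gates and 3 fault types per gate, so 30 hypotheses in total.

Fault-free: U1=1, U2=0, U3=0, U4=1, U5=1, U6=0, U7=1, U8=0, U9=1, U10=1 → 1. Observed 0.
  U1: none of the 3 fault types match ✗
  U2: none of the 3 fault types match ✗
  U3: none of the 3 fault types match ✗
  U4: none of the 3 fault types match ✗
  U5: none of the 3 fault types match ✗
  U6: none of the 3 fault types match ✗
  U7: none of the 3 fault types match ✗
  U8: none of the 3 fault types match ✗
  U9: stuck-at-0, inverted output ✓; others ✗
  U10: stuck-at-0, inverted output ✓; others ✗
Consistent faults: {U9 stuck-at-0, U9 inverted output, U10 stuck-at-0, U10 inverted output} — 4 in all.

4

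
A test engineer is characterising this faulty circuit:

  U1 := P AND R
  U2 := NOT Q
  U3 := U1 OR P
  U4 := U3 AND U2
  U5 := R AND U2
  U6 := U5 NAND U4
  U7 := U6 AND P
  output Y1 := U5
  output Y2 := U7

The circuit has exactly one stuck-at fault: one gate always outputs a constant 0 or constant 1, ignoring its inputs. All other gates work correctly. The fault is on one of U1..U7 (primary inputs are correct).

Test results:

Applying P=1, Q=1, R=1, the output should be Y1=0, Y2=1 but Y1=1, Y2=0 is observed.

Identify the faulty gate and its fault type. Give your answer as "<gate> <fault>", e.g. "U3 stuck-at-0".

U2 stuck-at-1

Fault-free values for test 1 (P=1, Q=1, R=1): U1=1, U2=0, U3=1, U4=0, U5=0, U6=1, U7=1, giving Y1=0, Y2=1. Observed Y1=1, Y2=0.
Test 1: faults giving observed Y1=1, Y2=0 are {U2 stuck-at-1}.
Only U2 stuck-at-1 is consistent with every test.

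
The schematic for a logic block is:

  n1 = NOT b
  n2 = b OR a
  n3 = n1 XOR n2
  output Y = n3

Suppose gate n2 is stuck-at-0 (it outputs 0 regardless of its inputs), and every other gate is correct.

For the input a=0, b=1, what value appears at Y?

0

Propagate with n2 forced: n1=0, n2=0 [stuck-at-0], n3=0.
So Y = 0. (Without the fault it would be 1.)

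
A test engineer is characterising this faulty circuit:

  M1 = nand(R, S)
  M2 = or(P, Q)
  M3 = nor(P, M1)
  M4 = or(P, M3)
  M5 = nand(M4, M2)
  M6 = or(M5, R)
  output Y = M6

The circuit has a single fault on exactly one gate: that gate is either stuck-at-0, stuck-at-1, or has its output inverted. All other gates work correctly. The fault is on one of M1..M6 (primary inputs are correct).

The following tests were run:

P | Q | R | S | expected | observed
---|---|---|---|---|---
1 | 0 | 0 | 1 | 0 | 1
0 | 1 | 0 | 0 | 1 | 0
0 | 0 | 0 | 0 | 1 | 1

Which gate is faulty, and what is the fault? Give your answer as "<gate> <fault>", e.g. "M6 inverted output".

M4 inverted output

Fault-free values for test 1 (P=1, Q=0, R=0, S=1): M1=1, M2=1, M3=0, M4=1, M5=0, M6=0, giving Y=0. Observed 1.
Test 1: faults giving observed 1 are {M2 stuck-at-0, M2 inverted output, M4 stuck-at-0, M4 inverted output, M5 stuck-at-1, M5 inverted output, M6 stuck-at-1, M6 inverted output}.
Test 2 (P=0, Q=1, R=0, S=0): fault-free M1=1, M2=1, M3=0, M4=0, M5=1, M6=1 → 1; observed 0. Eliminates M2 stuck-at-0, M2 inverted output, M4 stuck-at-0, M5 stuck-at-1, M6 stuck-at-1.
Test 3 (P=0, Q=0, R=0, S=0): fault-free M1=1, M2=0, M3=0, M4=0, M5=1, M6=1 → 1; observed 1. Eliminates M5 inverted output, M6 inverted output.
Only M4 inverted output is consistent with every test.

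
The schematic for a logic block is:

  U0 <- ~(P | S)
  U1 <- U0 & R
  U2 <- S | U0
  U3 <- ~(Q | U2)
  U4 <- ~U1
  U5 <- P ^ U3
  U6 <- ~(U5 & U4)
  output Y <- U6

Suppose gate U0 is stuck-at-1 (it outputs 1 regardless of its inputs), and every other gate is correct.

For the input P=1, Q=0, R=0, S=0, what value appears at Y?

0

Propagate with U0 forced: U0=1 [stuck-at-1], U1=0, U2=1, U3=0, U4=1, U5=1, U6=0.
So Y = 0. (Without the fault it would be 1.)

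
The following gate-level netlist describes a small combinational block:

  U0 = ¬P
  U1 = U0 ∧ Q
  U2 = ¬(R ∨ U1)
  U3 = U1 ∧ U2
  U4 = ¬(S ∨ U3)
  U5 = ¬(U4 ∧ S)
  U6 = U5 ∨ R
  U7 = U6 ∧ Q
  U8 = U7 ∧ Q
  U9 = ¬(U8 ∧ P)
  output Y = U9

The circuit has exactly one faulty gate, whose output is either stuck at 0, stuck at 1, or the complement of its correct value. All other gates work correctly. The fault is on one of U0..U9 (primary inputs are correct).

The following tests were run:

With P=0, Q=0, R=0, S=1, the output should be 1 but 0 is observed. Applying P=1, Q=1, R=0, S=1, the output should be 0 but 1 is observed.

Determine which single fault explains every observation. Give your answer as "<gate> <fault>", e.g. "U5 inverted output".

Fault-free values for test 1 (P=0, Q=0, R=0, S=1): U0=1, U1=0, U2=1, U3=0, U4=0, U5=1, U6=1, U7=0, U8=0, U9=1, giving Y=1. Observed 0.
Test 1: faults giving observed 0 are {U9 stuck-at-0, U9 inverted output}.
Test 2 (P=1, Q=1, R=0, S=1): fault-free U0=0, U1=0, U2=1, U3=0, U4=0, U5=1, U6=1, U7=1, U8=1, U9=0 → 0; observed 1. Eliminates U9 stuck-at-0.
Only U9 inverted output is consistent with every test.

U9 inverted output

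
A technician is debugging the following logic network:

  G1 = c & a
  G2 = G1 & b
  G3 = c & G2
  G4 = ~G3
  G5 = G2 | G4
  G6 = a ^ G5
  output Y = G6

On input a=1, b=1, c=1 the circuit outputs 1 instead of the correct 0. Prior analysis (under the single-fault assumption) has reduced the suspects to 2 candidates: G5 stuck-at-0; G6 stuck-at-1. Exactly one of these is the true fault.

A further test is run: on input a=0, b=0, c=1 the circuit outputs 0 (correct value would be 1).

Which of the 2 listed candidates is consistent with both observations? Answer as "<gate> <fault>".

G5 stuck-at-0

Evaluate each candidate on input a=0, b=0, c=1:
  G5 stuck-at-0: G1=0, G2=0, G3=0, G4=1, G5=0 [stuck-at-0], G6=0 → 0 — matches
  G6 stuck-at-1: G1=0, G2=0, G3=0, G4=1, G5=1, G6=1 [stuck-at-1] → 1 — eliminated
Only G5 stuck-at-0 reproduces the observed 0.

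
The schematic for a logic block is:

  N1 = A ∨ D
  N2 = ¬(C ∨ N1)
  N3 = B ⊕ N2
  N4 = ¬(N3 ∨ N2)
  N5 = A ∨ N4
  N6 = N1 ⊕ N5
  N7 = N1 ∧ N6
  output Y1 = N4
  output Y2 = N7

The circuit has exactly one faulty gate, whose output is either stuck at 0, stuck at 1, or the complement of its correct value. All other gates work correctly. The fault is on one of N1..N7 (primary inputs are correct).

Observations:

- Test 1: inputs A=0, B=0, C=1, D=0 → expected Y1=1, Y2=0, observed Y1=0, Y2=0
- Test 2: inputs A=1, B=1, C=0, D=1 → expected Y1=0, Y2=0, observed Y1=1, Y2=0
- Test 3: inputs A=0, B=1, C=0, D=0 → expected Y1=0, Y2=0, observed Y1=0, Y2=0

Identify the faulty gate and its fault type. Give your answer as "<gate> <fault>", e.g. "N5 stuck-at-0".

Fault-free values for test 1 (A=0, B=0, C=1, D=0): N1=0, N2=0, N3=0, N4=1, N5=1, N6=1, N7=0, giving Y1=1, Y2=0. Observed Y1=0, Y2=0.
Test 1: faults giving observed Y1=0, Y2=0 are {N2 stuck-at-1, N2 inverted output, N3 stuck-at-1, N3 inverted output, N4 stuck-at-0, N4 inverted output}.
Test 2 (A=1, B=1, C=0, D=1): fault-free N1=1, N2=0, N3=1, N4=0, N5=1, N6=0, N7=0 → Y1=0, Y2=0; observed Y1=1, Y2=0. Eliminates N2 stuck-at-1, N2 inverted output, N3 stuck-at-1, N4 stuck-at-0.
Test 3 (A=0, B=1, C=0, D=0): fault-free N1=0, N2=1, N3=0, N4=0, N5=0, N6=0, N7=0 → Y1=0, Y2=0; observed Y1=0, Y2=0. Eliminates N4 inverted output.
Only N3 inverted output is consistent with every test.

N3 inverted output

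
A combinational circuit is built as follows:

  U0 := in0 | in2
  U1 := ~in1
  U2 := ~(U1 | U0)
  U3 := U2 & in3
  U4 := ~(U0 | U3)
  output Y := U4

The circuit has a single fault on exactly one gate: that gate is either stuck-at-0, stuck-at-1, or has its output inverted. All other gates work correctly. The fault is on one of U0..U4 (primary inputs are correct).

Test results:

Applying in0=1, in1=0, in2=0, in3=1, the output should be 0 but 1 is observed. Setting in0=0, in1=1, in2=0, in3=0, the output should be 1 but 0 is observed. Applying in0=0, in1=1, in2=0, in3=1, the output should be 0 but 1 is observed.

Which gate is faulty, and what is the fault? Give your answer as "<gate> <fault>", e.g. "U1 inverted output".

Fault-free values for test 1 (in0=1, in1=0, in2=0, in3=1): U0=1, U1=1, U2=0, U3=0, U4=0, giving Y=0. Observed 1.
Test 1: faults giving observed 1 are {U0 stuck-at-0, U0 inverted output, U4 stuck-at-1, U4 inverted output}.
Test 2 (in0=0, in1=1, in2=0, in3=0): fault-free U0=0, U1=0, U2=1, U3=0, U4=1 → 1; observed 0. Eliminates U0 stuck-at-0, U4 stuck-at-1.
Test 3 (in0=0, in1=1, in2=0, in3=1): fault-free U0=0, U1=0, U2=1, U3=1, U4=0 → 0; observed 1. Eliminates U0 inverted output.
Only U4 inverted output is consistent with every test.

U4 inverted output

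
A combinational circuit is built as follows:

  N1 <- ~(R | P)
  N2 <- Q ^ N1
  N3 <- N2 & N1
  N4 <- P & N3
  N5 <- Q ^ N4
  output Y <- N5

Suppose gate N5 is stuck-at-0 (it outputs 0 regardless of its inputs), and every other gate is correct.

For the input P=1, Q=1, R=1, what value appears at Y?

Propagate with N5 forced: N1=0, N2=1, N3=0, N4=0, N5=0 [stuck-at-0].
So Y = 0. (Without the fault it would be 1.)

0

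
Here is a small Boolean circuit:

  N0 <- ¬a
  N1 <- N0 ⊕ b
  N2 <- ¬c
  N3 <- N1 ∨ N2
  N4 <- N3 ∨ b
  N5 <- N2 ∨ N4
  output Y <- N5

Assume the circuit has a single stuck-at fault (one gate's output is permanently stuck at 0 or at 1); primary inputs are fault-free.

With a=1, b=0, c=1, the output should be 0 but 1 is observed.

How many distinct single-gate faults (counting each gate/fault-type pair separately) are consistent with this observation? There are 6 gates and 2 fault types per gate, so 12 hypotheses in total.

Fault-free: N0=0, N1=0, N2=0, N3=0, N4=0, N5=0 → 0. Observed 1.
  N0 stuck-at-0: output 0 ✗
  N0 stuck-at-1: output 1 ✓
  N1 stuck-at-0: output 0 ✗
  N1 stuck-at-1: output 1 ✓
  N2 stuck-at-0: output 0 ✗
  N2 stuck-at-1: output 1 ✓
  N3 stuck-at-0: output 0 ✗
  N3 stuck-at-1: output 1 ✓
  N4 stuck-at-0: output 0 ✗
  N4 stuck-at-1: output 1 ✓
  N5 stuck-at-0: output 0 ✗
  N5 stuck-at-1: output 1 ✓
Consistent faults: {N0 stuck-at-1, N1 stuck-at-1, N2 stuck-at-1, N3 stuck-at-1, N4 stuck-at-1, N5 stuck-at-1} — 6 in all.

6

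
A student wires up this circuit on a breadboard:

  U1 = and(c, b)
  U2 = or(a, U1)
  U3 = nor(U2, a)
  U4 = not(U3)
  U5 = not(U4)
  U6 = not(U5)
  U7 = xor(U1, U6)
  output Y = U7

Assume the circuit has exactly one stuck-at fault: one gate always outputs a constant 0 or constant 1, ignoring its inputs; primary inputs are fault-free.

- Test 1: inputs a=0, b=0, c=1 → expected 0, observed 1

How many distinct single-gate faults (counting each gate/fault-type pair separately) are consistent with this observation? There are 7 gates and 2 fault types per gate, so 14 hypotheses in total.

6

Fault-free: U1=0, U2=0, U3=1, U4=0, U5=1, U6=0, U7=0 → 0. Observed 1.
  U1 stuck-at-0: output 0 ✗
  U1 stuck-at-1: output 0 ✗
  U2 stuck-at-0: output 0 ✗
  U2 stuck-at-1: output 1 ✓
  U3 stuck-at-0: output 1 ✓
  U3 stuck-at-1: output 0 ✗
  U4 stuck-at-0: output 0 ✗
  U4 stuck-at-1: output 1 ✓
  U5 stuck-at-0: output 1 ✓
  U5 stuck-at-1: output 0 ✗
  U6 stuck-at-0: output 0 ✗
  U6 stuck-at-1: output 1 ✓
  U7 stuck-at-0: output 0 ✗
  U7 stuck-at-1: output 1 ✓
Consistent faults: {U2 stuck-at-1, U3 stuck-at-0, U4 stuck-at-1, U5 stuck-at-0, U6 stuck-at-1, U7 stuck-at-1} — 6 in all.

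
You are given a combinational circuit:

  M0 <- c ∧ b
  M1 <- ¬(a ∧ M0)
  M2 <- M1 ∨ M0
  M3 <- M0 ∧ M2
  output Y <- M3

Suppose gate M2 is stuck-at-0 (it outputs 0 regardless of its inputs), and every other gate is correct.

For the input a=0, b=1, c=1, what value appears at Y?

Propagate with M2 forced: M0=1, M1=1, M2=0 [stuck-at-0], M3=0.
So Y = 0. (Without the fault it would be 1.)

0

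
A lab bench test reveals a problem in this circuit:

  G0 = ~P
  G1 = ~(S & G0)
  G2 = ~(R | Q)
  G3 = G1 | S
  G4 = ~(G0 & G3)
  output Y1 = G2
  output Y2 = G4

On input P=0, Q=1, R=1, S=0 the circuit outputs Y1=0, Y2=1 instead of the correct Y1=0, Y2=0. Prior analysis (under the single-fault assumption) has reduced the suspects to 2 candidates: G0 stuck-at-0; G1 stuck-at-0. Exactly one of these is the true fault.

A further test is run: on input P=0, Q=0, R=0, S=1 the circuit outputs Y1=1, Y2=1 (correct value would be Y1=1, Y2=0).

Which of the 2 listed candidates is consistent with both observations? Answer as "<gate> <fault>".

Evaluate each candidate on input P=0, Q=0, R=0, S=1:
  G0 stuck-at-0: G0=0 [stuck-at-0], G1=1, G2=1, G3=1, G4=1 → Y1=1, Y2=1 — matches
  G1 stuck-at-0: G0=1, G1=0 [stuck-at-0], G2=1, G3=1, G4=0 → Y1=1, Y2=0 — eliminated
Only G0 stuck-at-0 reproduces the observed Y1=1, Y2=1.

G0 stuck-at-0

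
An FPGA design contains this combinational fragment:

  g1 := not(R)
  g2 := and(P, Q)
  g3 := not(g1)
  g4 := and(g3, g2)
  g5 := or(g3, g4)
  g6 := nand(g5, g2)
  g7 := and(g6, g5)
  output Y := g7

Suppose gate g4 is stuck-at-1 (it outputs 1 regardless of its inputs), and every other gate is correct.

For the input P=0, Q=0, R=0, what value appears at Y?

Propagate with g4 forced: g1=1, g2=0, g3=0, g4=1 [stuck-at-1], g5=1, g6=1, g7=1.
So Y = 1. (Without the fault it would be 0.)

1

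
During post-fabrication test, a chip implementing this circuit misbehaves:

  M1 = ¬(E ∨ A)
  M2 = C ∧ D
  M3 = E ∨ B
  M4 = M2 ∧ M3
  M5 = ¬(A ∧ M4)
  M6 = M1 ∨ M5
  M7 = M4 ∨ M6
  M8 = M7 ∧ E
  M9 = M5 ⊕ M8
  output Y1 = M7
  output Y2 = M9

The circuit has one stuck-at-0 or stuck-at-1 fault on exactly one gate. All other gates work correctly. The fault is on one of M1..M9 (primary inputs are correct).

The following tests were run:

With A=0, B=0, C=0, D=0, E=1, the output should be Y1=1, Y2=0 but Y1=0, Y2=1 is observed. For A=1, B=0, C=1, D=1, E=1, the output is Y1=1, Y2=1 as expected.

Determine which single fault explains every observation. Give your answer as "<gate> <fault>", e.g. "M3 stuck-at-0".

M6 stuck-at-0

Fault-free values for test 1 (A=0, B=0, C=0, D=0, E=1): M1=0, M2=0, M3=1, M4=0, M5=1, M6=1, M7=1, M8=1, M9=0, giving Y1=1, Y2=0. Observed Y1=0, Y2=1.
Test 1: faults giving observed Y1=0, Y2=1 are {M6 stuck-at-0, M7 stuck-at-0}.
Test 2 (A=1, B=0, C=1, D=1, E=1): fault-free M1=0, M2=1, M3=1, M4=1, M5=0, M6=0, M7=1, M8=1, M9=1 → Y1=1, Y2=1; observed Y1=1, Y2=1. Eliminates M7 stuck-at-0.
Only M6 stuck-at-0 is consistent with every test.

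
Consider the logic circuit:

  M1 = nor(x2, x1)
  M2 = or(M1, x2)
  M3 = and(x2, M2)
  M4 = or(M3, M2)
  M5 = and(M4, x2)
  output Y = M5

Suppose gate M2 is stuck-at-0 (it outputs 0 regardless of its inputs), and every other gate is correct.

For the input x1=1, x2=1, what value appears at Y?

Propagate with M2 forced: M1=0, M2=0 [stuck-at-0], M3=0, M4=0, M5=0.
So Y = 0. (Without the fault it would be 1.)

0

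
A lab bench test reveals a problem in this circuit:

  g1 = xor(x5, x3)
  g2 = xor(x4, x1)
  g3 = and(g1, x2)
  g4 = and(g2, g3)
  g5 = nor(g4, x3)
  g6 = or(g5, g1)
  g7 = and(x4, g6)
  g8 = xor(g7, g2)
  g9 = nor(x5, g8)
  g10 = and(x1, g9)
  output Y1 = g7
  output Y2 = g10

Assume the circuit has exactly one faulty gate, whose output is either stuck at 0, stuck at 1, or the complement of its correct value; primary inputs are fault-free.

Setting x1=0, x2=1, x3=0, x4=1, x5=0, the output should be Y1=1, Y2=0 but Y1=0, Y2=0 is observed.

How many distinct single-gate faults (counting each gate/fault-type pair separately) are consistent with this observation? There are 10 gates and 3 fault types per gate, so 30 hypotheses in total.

10

Fault-free: g1=0, g2=1, g3=0, g4=0, g5=1, g6=1, g7=1, g8=0, g9=1, g10=0 → Y1=1, Y2=0. Observed Y1=0, Y2=0.
  g1: none of the 3 fault types match ✗
  g2: none of the 3 fault types match ✗
  g3: stuck-at-1, inverted output ✓; others ✗
  g4: stuck-at-1, inverted output ✓; others ✗
  g5: stuck-at-0, inverted output ✓; others ✗
  g6: stuck-at-0, inverted output ✓; others ✗
  g7: stuck-at-0, inverted output ✓; others ✗
  g8: none of the 3 fault types match ✗
  g9: none of the 3 fault types match ✗
  g10: none of the 3 fault types match ✗
Consistent faults: {g3 stuck-at-1, g3 inverted output, g4 stuck-at-1, g4 inverted output, g5 stuck-at-0, g5 inverted output, g6 stuck-at-0, g6 inverted output, g7 stuck-at-0, g7 inverted output} — 10 in all.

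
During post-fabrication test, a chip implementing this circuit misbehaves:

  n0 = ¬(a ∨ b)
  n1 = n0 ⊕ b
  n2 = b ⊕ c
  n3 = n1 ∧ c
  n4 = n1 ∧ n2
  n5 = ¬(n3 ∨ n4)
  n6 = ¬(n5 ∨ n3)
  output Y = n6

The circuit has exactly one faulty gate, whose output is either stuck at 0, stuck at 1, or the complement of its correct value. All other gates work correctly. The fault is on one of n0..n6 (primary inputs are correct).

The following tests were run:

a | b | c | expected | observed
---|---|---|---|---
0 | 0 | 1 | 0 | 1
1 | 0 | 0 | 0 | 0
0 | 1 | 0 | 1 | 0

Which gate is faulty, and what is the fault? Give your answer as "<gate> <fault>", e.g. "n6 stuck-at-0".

Fault-free values for test 1 (a=0, b=0, c=1): n0=1, n1=1, n2=1, n3=1, n4=1, n5=0, n6=0, giving Y=0. Observed 1.
Test 1: faults giving observed 1 are {n3 stuck-at-0, n3 inverted output, n6 stuck-at-1, n6 inverted output}.
Test 2 (a=1, b=0, c=0): fault-free n0=0, n1=0, n2=0, n3=0, n4=0, n5=1, n6=0 → 0; observed 0. Eliminates n6 stuck-at-1, n6 inverted output.
Test 3 (a=0, b=1, c=0): fault-free n0=0, n1=1, n2=1, n3=0, n4=1, n5=0, n6=1 → 1; observed 0. Eliminates n3 stuck-at-0.
Only n3 inverted output is consistent with every test.

n3 inverted output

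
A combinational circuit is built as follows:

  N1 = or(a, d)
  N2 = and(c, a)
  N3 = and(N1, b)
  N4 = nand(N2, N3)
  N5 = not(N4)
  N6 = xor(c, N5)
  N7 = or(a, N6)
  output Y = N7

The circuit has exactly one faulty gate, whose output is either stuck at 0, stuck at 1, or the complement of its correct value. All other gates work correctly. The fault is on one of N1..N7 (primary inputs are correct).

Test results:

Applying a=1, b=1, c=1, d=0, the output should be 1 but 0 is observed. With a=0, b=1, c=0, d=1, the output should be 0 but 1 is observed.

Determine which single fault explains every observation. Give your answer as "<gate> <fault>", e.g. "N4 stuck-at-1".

Fault-free values for test 1 (a=1, b=1, c=1, d=0): N1=1, N2=1, N3=1, N4=0, N5=1, N6=0, N7=1, giving Y=1. Observed 0.
Test 1: faults giving observed 0 are {N7 stuck-at-0, N7 inverted output}.
Test 2 (a=0, b=1, c=0, d=1): fault-free N1=1, N2=0, N3=1, N4=1, N5=0, N6=0, N7=0 → 0; observed 1. Eliminates N7 stuck-at-0.
Only N7 inverted output is consistent with every test.

N7 inverted output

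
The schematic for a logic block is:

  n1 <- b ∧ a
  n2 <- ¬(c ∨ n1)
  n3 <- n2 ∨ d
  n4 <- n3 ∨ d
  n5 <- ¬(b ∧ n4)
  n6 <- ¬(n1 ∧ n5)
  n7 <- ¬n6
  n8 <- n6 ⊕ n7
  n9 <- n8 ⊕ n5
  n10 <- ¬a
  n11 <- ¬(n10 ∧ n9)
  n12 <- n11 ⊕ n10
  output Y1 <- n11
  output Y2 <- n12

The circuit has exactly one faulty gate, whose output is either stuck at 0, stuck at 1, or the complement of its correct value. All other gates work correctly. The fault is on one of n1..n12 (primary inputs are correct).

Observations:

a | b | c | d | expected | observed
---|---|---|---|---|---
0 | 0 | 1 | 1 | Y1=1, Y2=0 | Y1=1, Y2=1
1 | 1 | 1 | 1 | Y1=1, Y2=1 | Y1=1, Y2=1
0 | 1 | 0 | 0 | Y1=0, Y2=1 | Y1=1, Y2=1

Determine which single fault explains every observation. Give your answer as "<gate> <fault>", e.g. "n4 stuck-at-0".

Fault-free values for test 1 (a=0, b=0, c=1, d=1): n1=0, n2=0, n3=1, n4=1, n5=1, n6=1, n7=0, n8=1, n9=0, n10=1, n11=1, n12=0, giving Y1=1, Y2=0. Observed Y1=1, Y2=1.
Test 1: faults giving observed Y1=1, Y2=1 are {n10 stuck-at-0, n10 inverted output, n12 stuck-at-1, n12 inverted output}.
Test 2 (a=1, b=1, c=1, d=1): fault-free n1=1, n2=0, n3=1, n4=1, n5=0, n6=1, n7=0, n8=1, n9=1, n10=0, n11=1, n12=1 → Y1=1, Y2=1; observed Y1=1, Y2=1. Eliminates n10 inverted output, n12 inverted output.
Test 3 (a=0, b=1, c=0, d=0): fault-free n1=0, n2=1, n3=1, n4=1, n5=0, n6=1, n7=0, n8=1, n9=1, n10=1, n11=0, n12=1 → Y1=0, Y2=1; observed Y1=1, Y2=1. Eliminates n12 stuck-at-1.
Only n10 stuck-at-0 is consistent with every test.

n10 stuck-at-0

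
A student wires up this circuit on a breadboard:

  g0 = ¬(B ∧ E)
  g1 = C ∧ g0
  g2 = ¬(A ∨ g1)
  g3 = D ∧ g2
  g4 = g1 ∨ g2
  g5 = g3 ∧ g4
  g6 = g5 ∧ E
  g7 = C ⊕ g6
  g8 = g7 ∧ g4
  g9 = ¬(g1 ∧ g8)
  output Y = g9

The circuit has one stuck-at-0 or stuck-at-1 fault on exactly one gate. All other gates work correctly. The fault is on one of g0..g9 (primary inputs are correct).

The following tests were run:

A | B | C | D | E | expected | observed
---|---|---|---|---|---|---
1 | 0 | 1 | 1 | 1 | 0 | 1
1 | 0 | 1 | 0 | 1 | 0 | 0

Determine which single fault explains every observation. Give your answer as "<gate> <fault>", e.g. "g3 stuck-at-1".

g2 stuck-at-1

Fault-free values for test 1 (A=1, B=0, C=1, D=1, E=1): g0=1, g1=1, g2=0, g3=0, g4=1, g5=0, g6=0, g7=1, g8=1, g9=0, giving Y=0. Observed 1.
Test 1: faults giving observed 1 are {g0 stuck-at-0, g1 stuck-at-0, g2 stuck-at-1, g3 stuck-at-1, g4 stuck-at-0, g5 stuck-at-1, g6 stuck-at-1, g7 stuck-at-0, g8 stuck-at-0, g9 stuck-at-1}.
Test 2 (A=1, B=0, C=1, D=0, E=1): fault-free g0=1, g1=1, g2=0, g3=0, g4=1, g5=0, g6=0, g7=1, g8=1, g9=0 → 0; observed 0. Eliminates g0 stuck-at-0, g1 stuck-at-0, g3 stuck-at-1, g4 stuck-at-0, g5 stuck-at-1, g6 stuck-at-1, g7 stuck-at-0, g8 stuck-at-0, g9 stuck-at-1.
Only g2 stuck-at-1 is consistent with every test.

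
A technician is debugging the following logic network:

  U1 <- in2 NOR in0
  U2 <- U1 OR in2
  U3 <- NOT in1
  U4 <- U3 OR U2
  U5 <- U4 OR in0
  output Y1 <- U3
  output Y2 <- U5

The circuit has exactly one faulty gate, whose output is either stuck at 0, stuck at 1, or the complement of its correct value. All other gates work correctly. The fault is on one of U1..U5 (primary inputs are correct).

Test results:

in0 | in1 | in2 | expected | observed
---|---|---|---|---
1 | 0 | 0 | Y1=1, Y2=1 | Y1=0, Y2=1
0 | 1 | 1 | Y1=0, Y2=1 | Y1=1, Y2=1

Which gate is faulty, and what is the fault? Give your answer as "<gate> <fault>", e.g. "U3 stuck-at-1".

Fault-free values for test 1 (in0=1, in1=0, in2=0): U1=0, U2=0, U3=1, U4=1, U5=1, giving Y1=1, Y2=1. Observed Y1=0, Y2=1.
Test 1: faults giving observed Y1=0, Y2=1 are {U3 stuck-at-0, U3 inverted output}.
Test 2 (in0=0, in1=1, in2=1): fault-free U1=0, U2=1, U3=0, U4=1, U5=1 → Y1=0, Y2=1; observed Y1=1, Y2=1. Eliminates U3 stuck-at-0.
Only U3 inverted output is consistent with every test.

U3 inverted output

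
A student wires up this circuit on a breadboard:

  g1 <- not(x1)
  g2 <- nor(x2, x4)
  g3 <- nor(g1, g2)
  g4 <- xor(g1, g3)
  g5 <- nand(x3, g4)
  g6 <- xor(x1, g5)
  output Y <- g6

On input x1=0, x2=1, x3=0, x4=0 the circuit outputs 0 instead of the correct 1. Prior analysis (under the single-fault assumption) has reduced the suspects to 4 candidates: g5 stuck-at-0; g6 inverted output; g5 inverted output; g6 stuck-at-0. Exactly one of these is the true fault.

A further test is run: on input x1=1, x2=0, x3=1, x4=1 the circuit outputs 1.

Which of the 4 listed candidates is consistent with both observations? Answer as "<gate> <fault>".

g5 stuck-at-0

Evaluate each candidate on input x1=1, x2=0, x3=1, x4=1:
  g5 stuck-at-0: g1=0, g2=0, g3=1, g4=1, g5=0 [stuck-at-0], g6=1 → 1 — matches
  g6 inverted output: g1=0, g2=0, g3=1, g4=1, g5=0, g6=0 [inverted output] → 0 — eliminated
  g5 inverted output: g1=0, g2=0, g3=1, g4=1, g5=1 [inverted output], g6=0 → 0 — eliminated
  g6 stuck-at-0: g1=0, g2=0, g3=1, g4=1, g5=0, g6=0 [stuck-at-0] → 0 — eliminated
Only g5 stuck-at-0 reproduces the observed 1.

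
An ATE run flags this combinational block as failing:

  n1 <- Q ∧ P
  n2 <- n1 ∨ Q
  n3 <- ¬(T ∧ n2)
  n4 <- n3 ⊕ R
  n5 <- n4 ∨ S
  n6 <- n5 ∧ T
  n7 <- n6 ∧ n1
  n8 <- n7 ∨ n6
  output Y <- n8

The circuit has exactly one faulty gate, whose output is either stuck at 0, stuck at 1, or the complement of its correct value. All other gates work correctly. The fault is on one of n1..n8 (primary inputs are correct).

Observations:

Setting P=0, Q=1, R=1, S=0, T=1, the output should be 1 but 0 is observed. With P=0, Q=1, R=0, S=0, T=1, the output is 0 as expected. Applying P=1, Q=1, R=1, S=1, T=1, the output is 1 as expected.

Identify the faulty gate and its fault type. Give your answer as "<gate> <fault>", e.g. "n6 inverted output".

Fault-free values for test 1 (P=0, Q=1, R=1, S=0, T=1): n1=0, n2=1, n3=0, n4=1, n5=1, n6=1, n7=0, n8=1, giving Y=1. Observed 0.
Test 1: faults giving observed 0 are {n2 stuck-at-0, n2 inverted output, n3 stuck-at-1, n3 inverted output, n4 stuck-at-0, n4 inverted output, n5 stuck-at-0, n5 inverted output, n6 stuck-at-0, n6 inverted output, n8 stuck-at-0, n8 inverted output}.
Test 2 (P=0, Q=1, R=0, S=0, T=1): fault-free n1=0, n2=1, n3=0, n4=0, n5=0, n6=0, n7=0, n8=0 → 0; observed 0. Eliminates n2 stuck-at-0, n2 inverted output, n3 stuck-at-1, n3 inverted output, n4 inverted output, n5 inverted output, n6 inverted output, n8 inverted output.
Test 3 (P=1, Q=1, R=1, S=1, T=1): fault-free n1=1, n2=1, n3=0, n4=1, n5=1, n6=1, n7=1, n8=1 → 1; observed 1. Eliminates n5 stuck-at-0, n6 stuck-at-0, n8 stuck-at-0.
Only n4 stuck-at-0 is consistent with every test.

n4 stuck-at-0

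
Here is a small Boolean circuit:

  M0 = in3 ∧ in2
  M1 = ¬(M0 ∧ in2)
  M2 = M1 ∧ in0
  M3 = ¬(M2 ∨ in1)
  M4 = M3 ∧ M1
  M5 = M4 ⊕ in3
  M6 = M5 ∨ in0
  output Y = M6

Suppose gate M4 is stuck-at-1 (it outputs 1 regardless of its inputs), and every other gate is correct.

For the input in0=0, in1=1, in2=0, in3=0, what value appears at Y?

1

Propagate with M4 forced: M0=0, M1=1, M2=0, M3=0, M4=1 [stuck-at-1], M5=1, M6=1.
So Y = 1. (Without the fault it would be 0.)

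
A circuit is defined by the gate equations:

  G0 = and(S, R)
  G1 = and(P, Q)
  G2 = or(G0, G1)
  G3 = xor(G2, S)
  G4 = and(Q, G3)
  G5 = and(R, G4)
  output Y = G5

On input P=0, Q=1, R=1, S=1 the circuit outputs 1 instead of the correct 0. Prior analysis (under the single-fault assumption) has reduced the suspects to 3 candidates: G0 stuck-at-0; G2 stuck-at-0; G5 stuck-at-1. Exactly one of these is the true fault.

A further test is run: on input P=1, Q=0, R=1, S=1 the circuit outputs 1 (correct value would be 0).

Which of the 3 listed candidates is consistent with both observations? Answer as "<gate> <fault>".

G5 stuck-at-1

Evaluate each candidate on input P=1, Q=0, R=1, S=1:
  G0 stuck-at-0: G0=0 [stuck-at-0], G1=0, G2=0, G3=1, G4=0, G5=0 → 0 — eliminated
  G2 stuck-at-0: G0=1, G1=0, G2=0 [stuck-at-0], G3=1, G4=0, G5=0 → 0 — eliminated
  G5 stuck-at-1: G0=1, G1=0, G2=1, G3=0, G4=0, G5=1 [stuck-at-1] → 1 — matches
Only G5 stuck-at-1 reproduces the observed 1.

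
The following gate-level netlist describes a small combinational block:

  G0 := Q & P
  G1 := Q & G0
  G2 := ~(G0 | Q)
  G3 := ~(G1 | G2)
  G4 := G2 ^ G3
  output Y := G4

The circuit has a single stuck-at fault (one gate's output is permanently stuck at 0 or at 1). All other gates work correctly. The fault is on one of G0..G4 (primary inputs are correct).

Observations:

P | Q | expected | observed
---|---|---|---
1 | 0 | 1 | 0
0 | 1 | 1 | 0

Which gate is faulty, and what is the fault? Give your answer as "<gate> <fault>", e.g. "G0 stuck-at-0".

Fault-free values for test 1 (P=1, Q=0): G0=0, G1=0, G2=1, G3=0, G4=1, giving Y=1. Observed 0.
Test 1: faults giving observed 0 are {G3 stuck-at-1, G4 stuck-at-0}.
Test 2 (P=0, Q=1): fault-free G0=0, G1=0, G2=0, G3=1, G4=1 → 1; observed 0. Eliminates G3 stuck-at-1.
Only G4 stuck-at-0 is consistent with every test.

G4 stuck-at-0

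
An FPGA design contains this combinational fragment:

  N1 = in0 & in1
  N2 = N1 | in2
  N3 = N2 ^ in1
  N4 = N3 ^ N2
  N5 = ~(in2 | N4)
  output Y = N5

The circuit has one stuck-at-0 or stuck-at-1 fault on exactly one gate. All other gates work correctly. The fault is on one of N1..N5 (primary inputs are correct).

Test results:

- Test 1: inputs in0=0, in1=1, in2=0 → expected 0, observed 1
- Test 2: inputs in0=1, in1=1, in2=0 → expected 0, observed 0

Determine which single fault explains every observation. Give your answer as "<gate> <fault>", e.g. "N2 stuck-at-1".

N3 stuck-at-0

Fault-free values for test 1 (in0=0, in1=1, in2=0): N1=0, N2=0, N3=1, N4=1, N5=0, giving Y=0. Observed 1.
Test 1: faults giving observed 1 are {N3 stuck-at-0, N4 stuck-at-0, N5 stuck-at-1}.
Test 2 (in0=1, in1=1, in2=0): fault-free N1=1, N2=1, N3=0, N4=1, N5=0 → 0; observed 0. Eliminates N4 stuck-at-0, N5 stuck-at-1.
Only N3 stuck-at-0 is consistent with every test.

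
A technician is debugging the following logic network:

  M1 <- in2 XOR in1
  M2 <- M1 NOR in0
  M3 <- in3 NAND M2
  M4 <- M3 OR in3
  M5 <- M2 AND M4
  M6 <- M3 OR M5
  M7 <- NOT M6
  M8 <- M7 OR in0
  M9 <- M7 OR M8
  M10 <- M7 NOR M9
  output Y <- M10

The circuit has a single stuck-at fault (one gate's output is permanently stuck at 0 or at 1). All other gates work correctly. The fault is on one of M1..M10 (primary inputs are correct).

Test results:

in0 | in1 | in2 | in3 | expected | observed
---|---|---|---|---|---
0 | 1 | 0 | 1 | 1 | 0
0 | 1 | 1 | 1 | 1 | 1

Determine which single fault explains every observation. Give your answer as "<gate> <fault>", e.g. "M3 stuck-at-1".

M3 stuck-at-0

Fault-free values for test 1 (in0=0, in1=1, in2=0, in3=1): M1=1, M2=0, M3=1, M4=1, M5=0, M6=1, M7=0, M8=0, M9=0, M10=1, giving Y=1. Observed 0.
Test 1: faults giving observed 0 are {M3 stuck-at-0, M6 stuck-at-0, M7 stuck-at-1, M8 stuck-at-1, M9 stuck-at-1, M10 stuck-at-0}.
Test 2 (in0=0, in1=1, in2=1, in3=1): fault-free M1=0, M2=1, M3=0, M4=1, M5=1, M6=1, M7=0, M8=0, M9=0, M10=1 → 1; observed 1. Eliminates M6 stuck-at-0, M7 stuck-at-1, M8 stuck-at-1, M9 stuck-at-1, M10 stuck-at-0.
Only M3 stuck-at-0 is consistent with every test.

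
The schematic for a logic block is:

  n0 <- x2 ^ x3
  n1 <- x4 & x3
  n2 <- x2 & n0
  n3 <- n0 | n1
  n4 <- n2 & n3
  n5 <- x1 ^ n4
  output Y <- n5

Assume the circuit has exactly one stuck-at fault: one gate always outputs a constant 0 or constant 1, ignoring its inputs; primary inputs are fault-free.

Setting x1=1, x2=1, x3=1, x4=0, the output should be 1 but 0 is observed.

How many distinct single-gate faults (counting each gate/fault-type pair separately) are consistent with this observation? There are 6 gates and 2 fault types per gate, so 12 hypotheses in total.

3

Fault-free: n0=0, n1=0, n2=0, n3=0, n4=0, n5=1 → 1. Observed 0.
  n0 stuck-at-0: output 1 ✗
  n0 stuck-at-1: output 0 ✓
  n1 stuck-at-0: output 1 ✗
  n1 stuck-at-1: output 1 ✗
  n2 stuck-at-0: output 1 ✗
  n2 stuck-at-1: output 1 ✗
  n3 stuck-at-0: output 1 ✗
  n3 stuck-at-1: output 1 ✗
  n4 stuck-at-0: output 1 ✗
  n4 stuck-at-1: output 0 ✓
  n5 stuck-at-0: output 0 ✓
  n5 stuck-at-1: output 1 ✗
Consistent faults: {n0 stuck-at-1, n4 stuck-at-1, n5 stuck-at-0} — 3 in all.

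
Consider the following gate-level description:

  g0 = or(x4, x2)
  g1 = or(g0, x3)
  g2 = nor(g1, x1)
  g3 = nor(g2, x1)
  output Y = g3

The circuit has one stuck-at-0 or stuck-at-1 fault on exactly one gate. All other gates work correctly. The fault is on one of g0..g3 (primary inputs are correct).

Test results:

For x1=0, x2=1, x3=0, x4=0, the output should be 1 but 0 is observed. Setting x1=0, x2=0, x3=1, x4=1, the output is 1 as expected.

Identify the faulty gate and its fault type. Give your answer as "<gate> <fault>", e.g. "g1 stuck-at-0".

g0 stuck-at-0

Fault-free values for test 1 (x1=0, x2=1, x3=0, x4=0): g0=1, g1=1, g2=0, g3=1, giving Y=1. Observed 0.
Test 1: faults giving observed 0 are {g0 stuck-at-0, g1 stuck-at-0, g2 stuck-at-1, g3 stuck-at-0}.
Test 2 (x1=0, x2=0, x3=1, x4=1): fault-free g0=1, g1=1, g2=0, g3=1 → 1; observed 1. Eliminates g1 stuck-at-0, g2 stuck-at-1, g3 stuck-at-0.
Only g0 stuck-at-0 is consistent with every test.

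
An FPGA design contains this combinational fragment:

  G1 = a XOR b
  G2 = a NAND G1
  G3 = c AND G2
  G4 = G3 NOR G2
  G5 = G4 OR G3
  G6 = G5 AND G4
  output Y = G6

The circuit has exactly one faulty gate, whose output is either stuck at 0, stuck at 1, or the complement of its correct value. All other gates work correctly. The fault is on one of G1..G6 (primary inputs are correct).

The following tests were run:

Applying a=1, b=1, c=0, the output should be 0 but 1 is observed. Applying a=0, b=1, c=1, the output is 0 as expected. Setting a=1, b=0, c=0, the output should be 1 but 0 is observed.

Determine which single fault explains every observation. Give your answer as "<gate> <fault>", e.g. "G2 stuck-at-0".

Fault-free values for test 1 (a=1, b=1, c=0): G1=0, G2=1, G3=0, G4=0, G5=0, G6=0, giving Y=0. Observed 1.
Test 1: faults giving observed 1 are {G1 stuck-at-1, G1 inverted output, G2 stuck-at-0, G2 inverted output, G4 stuck-at-1, G4 inverted output, G6 stuck-at-1, G6 inverted output}.
Test 2 (a=0, b=1, c=1): fault-free G1=1, G2=1, G3=1, G4=0, G5=1, G6=0 → 0; observed 0. Eliminates G2 stuck-at-0, G2 inverted output, G4 stuck-at-1, G4 inverted output, G6 stuck-at-1, G6 inverted output.
Test 3 (a=1, b=0, c=0): fault-free G1=1, G2=0, G3=0, G4=1, G5=1, G6=1 → 1; observed 0. Eliminates G1 stuck-at-1.
Only G1 inverted output is consistent with every test.

G1 inverted output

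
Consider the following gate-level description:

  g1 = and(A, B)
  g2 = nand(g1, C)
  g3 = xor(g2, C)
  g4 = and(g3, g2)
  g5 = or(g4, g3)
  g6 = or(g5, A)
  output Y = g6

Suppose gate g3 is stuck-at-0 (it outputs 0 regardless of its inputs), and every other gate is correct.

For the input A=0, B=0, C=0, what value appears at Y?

Propagate with g3 forced: g1=0, g2=1, g3=0 [stuck-at-0], g4=0, g5=0, g6=0.
So Y = 0. (Without the fault it would be 1.)

0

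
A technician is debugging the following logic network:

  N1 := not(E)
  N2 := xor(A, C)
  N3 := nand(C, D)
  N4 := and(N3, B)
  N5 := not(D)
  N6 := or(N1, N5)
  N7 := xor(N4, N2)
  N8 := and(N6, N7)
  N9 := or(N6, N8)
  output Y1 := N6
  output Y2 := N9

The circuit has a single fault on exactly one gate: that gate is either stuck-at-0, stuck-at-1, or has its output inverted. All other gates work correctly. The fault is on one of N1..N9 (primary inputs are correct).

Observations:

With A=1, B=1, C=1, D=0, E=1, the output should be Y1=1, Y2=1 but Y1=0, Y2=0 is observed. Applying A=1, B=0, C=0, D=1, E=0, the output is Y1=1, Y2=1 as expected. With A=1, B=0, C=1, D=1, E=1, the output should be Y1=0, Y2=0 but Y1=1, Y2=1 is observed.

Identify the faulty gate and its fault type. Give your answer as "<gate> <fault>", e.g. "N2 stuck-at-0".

N5 inverted output

Fault-free values for test 1 (A=1, B=1, C=1, D=0, E=1): N1=0, N2=0, N3=1, N4=1, N5=1, N6=1, N7=1, N8=1, N9=1, giving Y1=1, Y2=1. Observed Y1=0, Y2=0.
Test 1: faults giving observed Y1=0, Y2=0 are {N5 stuck-at-0, N5 inverted output, N6 stuck-at-0, N6 inverted output}.
Test 2 (A=1, B=0, C=0, D=1, E=0): fault-free N1=1, N2=1, N3=1, N4=0, N5=0, N6=1, N7=1, N8=1, N9=1 → Y1=1, Y2=1; observed Y1=1, Y2=1. Eliminates N6 stuck-at-0, N6 inverted output.
Test 3 (A=1, B=0, C=1, D=1, E=1): fault-free N1=0, N2=0, N3=0, N4=0, N5=0, N6=0, N7=0, N8=0, N9=0 → Y1=0, Y2=0; observed Y1=1, Y2=1. Eliminates N5 stuck-at-0.
Only N5 inverted output is consistent with every test.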